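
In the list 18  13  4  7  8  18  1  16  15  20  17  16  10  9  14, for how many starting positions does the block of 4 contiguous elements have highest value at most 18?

18 13 4 7 → max 18  ≤ 18 ✓
13 4 7 8 → max 13  ≤ 18 ✓
4 7 8 18 → max 18  ≤ 18 ✓
7 8 18 1 → max 18  ≤ 18 ✓
8 18 1 16 → max 18  ≤ 18 ✓
18 1 16 15 → max 18  ≤ 18 ✓
1 16 15 20 → max 20
16 15 20 17 → max 20
15 20 17 16 → max 20
20 17 16 10 → max 20
17 16 10 9 → max 17  ≤ 18 ✓
16 10 9 14 → max 16  ≤ 18 ✓
8 windows satisfy the condition.

8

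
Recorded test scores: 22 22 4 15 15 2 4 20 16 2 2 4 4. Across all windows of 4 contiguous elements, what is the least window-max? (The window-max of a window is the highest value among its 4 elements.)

4

Window maxs for each of the 10 positions:
(22, 22, 4, 15) → max 22
(22, 4, 15, 15) → max 22
(4, 15, 15, 2) → max 15
(15, 15, 2, 4) → max 15
(15, 2, 4, 20) → max 20
(2, 4, 20, 16) → max 20
(4, 20, 16, 2) → max 20
(20, 16, 2, 2) → max 20
(16, 2, 2, 4) → max 16
(2, 2, 4, 4) → max 4
Least of these is 4.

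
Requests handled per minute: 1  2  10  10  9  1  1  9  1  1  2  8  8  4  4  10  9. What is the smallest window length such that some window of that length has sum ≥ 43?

Extend right; whenever the sum reaches 43, record the length and shrink from the left:
add 1: running sum 1 < 43
add 2: running sum 3 < 43
add 10: running sum 13 < 43
add 10: running sum 23 < 43
add 9: running sum 32 < 43
add 1: running sum 33 < 43
add 1: running sum 34 < 43
end 7: [1, 2, 10, 10, 9, 1, 1, 9] sum 43, len 8
end 8: [2, 10, 10, 9, 1, 1, 9, 1] sum 43, len 8
end 9: [2, 10, 10, 9, 1, 1, 9, 1, 1] sum 44, len 9
end 10: [10, 10, 9, 1, 1, 9, 1, 1, 2] sum 44, len 9
end 11: [10, 10, 9, 1, 1, 9, 1, 1, 2, 8] sum 52, len 10
end 12: [10, 9, 1, 1, 9, 1, 1, 2, 8, 8] sum 50, len 10
end 13: [9, 1, 1, 9, 1, 1, 2, 8, 8, 4] sum 44, len 10
end 14: [9, 1, 1, 9, 1, 1, 2, 8, 8, 4, 4] sum 48, len 11
end 15: [9, 1, 1, 2, 8, 8, 4, 4, 10] sum 47, len 9
end 16: [8, 8, 4, 4, 10, 9] sum 43, len 6
Shortest qualifying length: 6.

6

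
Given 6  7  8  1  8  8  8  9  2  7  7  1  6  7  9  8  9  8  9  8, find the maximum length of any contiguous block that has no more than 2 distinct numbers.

[6] 1 distinct, len 1
[6, 7] 2 distinct, len 2
[7, 8] 2 distinct, len 2
[8, 1] 2 distinct, len 2
[8, 1, 8] 2 distinct, len 3
[8, 1, 8, 8] 2 distinct, len 4
[8, 1, 8, 8, 8] 2 distinct, len 5
[8, 8, 8, 9] 2 distinct, len 4
[9, 2] 2 distinct, len 2
[2, 7] 2 distinct, len 2
[2, 7, 7] 2 distinct, len 3
[7, 7, 1] 2 distinct, len 3
[1, 6] 2 distinct, len 2
[6, 7] 2 distinct, len 2
[7, 9] 2 distinct, len 2
[9, 8] 2 distinct, len 2
[9, 8, 9] 2 distinct, len 3
[9, 8, 9, 8] 2 distinct, len 4
[9, 8, 9, 8, 9] 2 distinct, len 5
[9, 8, 9, 8, 9, 8] 2 distinct, len 6
Longest length with ≤2 distinct: 6.

6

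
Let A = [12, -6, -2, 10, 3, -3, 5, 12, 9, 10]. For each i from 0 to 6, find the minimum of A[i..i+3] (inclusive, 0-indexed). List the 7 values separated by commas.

-6, -6, -3, -3, -3, -3, 5

12 -6 -2 10 → min -6
-6 -2 10 3 → min -6
-2 10 3 -3 → min -3
10 3 -3 5 → min -3
3 -3 5 12 → min -3
-3 5 12 9 → min -3
5 12 9 10 → min 5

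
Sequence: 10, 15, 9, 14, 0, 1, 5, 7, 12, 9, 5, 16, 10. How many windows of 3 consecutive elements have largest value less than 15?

10 15 9 → max 15
15 9 14 → max 15
9 14 0 → max 14  < 15 ✓
14 0 1 → max 14  < 15 ✓
0 1 5 → max 5  < 15 ✓
1 5 7 → max 7  < 15 ✓
5 7 12 → max 12  < 15 ✓
7 12 9 → max 12  < 15 ✓
12 9 5 → max 12  < 15 ✓
9 5 16 → max 16
5 16 10 → max 16
7 windows satisfy the condition.

7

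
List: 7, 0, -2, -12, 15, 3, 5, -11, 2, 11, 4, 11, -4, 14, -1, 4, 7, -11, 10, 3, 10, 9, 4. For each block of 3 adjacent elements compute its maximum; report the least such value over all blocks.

7 0 -2 → max 7
0 -2 -12 → max 0
-2 -12 15 → max 15
-12 15 3 → max 15
15 3 5 → max 15
3 5 -11 → max 5
5 -11 2 → max 5
-11 2 11 → max 11
2 11 4 → max 11
11 4 11 → max 11
4 11 -4 → max 11
11 -4 14 → max 14
-4 14 -1 → max 14
14 -1 4 → max 14
-1 4 7 → max 7
4 7 -11 → max 7
7 -11 10 → max 10
-11 10 3 → max 10
10 3 10 → max 10
3 10 9 → max 10
10 9 4 → max 10
Least of these is 0.

0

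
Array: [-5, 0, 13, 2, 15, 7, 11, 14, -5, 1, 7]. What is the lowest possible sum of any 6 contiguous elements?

-5 0 13 2 15 7 → sum 32
0 13 2 15 7 11 → sum 48
13 2 15 7 11 14 → sum 62
2 15 7 11 14 -5 → sum 44
15 7 11 14 -5 1 → sum 43
7 11 14 -5 1 7 → sum 35
Lowest of these is 32.

32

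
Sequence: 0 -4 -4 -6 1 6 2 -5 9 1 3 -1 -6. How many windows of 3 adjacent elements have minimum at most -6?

[0, -4, -4] → min -4
[-4, -4, -6] → min -6  ≤ -6 ✓
[-4, -6, 1] → min -6  ≤ -6 ✓
[-6, 1, 6] → min -6  ≤ -6 ✓
[1, 6, 2] → min 1
[6, 2, -5] → min -5
[2, -5, 9] → min -5
[-5, 9, 1] → min -5
[9, 1, 3] → min 1
[1, 3, -1] → min -1
[3, -1, -6] → min -6  ≤ -6 ✓
4 windows satisfy the condition.

4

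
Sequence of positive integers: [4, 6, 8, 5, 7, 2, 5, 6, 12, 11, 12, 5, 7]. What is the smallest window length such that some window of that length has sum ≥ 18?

2

Extend right; whenever the sum reaches 18, record the length and shrink from the left:
add 4: running sum 4 < 18
add 6: running sum 10 < 18
add 8: shortest ending here [4, 6, 8] sum 18, len 3
add 5: shortest ending here [6, 8, 5] sum 19, len 3
add 7: shortest ending here [8, 5, 7] sum 20, len 3
add 2: shortest ending here [8, 5, 7, 2] sum 22, len 4
add 5: shortest ending here [5, 7, 2, 5] sum 19, len 4
add 6: shortest ending here [7, 2, 5, 6] sum 20, len 4
add 12: shortest ending here [6, 12] sum 18, len 2
add 11: shortest ending here [12, 11] sum 23, len 2
add 12: shortest ending here [11, 12] sum 23, len 2
add 5: shortest ending here [11, 12, 5] sum 28, len 3
add 7: shortest ending here [12, 5, 7] sum 24, len 3
Shortest qualifying length: 2.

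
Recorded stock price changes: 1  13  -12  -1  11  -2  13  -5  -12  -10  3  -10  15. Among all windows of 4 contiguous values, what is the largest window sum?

21

Window sums for each of the 10 positions:
[1, 13, -12, -1] → sum 1
[13, -12, -1, 11] → sum 11
[-12, -1, 11, -2] → sum -4
[-1, 11, -2, 13] → sum 21
[11, -2, 13, -5] → sum 17
[-2, 13, -5, -12] → sum -6
[13, -5, -12, -10] → sum -14
[-5, -12, -10, 3] → sum -24
[-12, -10, 3, -10] → sum -29
[-10, 3, -10, 15] → sum -2
Largest of these is 21.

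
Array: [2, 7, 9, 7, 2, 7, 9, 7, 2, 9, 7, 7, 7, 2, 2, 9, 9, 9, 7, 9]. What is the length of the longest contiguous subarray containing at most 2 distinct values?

5

add 2: window [2] (1 distinct), len 1
add 7: window [2, 7] (2 distinct), len 2
add 9: window [7, 9] (2 distinct), len 2
add 7: window [7, 9, 7] (2 distinct), len 3
add 2: window [7, 2] (2 distinct), len 2
add 7: window [7, 2, 7] (2 distinct), len 3
add 9: window [7, 9] (2 distinct), len 2
add 7: window [7, 9, 7] (2 distinct), len 3
add 2: window [7, 2] (2 distinct), len 2
add 9: window [2, 9] (2 distinct), len 2
add 7: window [9, 7] (2 distinct), len 2
add 7: window [9, 7, 7] (2 distinct), len 3
add 7: window [9, 7, 7, 7] (2 distinct), len 4
add 2: window [7, 7, 7, 2] (2 distinct), len 4
add 2: window [7, 7, 7, 2, 2] (2 distinct), len 5
add 9: window [2, 2, 9] (2 distinct), len 3
add 9: window [2, 2, 9, 9] (2 distinct), len 4
add 9: window [2, 2, 9, 9, 9] (2 distinct), len 5
add 7: window [9, 9, 9, 7] (2 distinct), len 4
add 9: window [9, 9, 9, 7, 9] (2 distinct), len 5
Longest length with ≤2 distinct: 5.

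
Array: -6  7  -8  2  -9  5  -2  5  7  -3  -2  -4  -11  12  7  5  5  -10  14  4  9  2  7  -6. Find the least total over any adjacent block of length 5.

-14

(-6, 7, -8, 2, -9) → sum -14
(7, -8, 2, -9, 5) → sum -3
(-8, 2, -9, 5, -2) → sum -12
(2, -9, 5, -2, 5) → sum 1
(-9, 5, -2, 5, 7) → sum 6
(5, -2, 5, 7, -3) → sum 12
(-2, 5, 7, -3, -2) → sum 5
(5, 7, -3, -2, -4) → sum 3
(7, -3, -2, -4, -11) → sum -13
(-3, -2, -4, -11, 12) → sum -8
(-2, -4, -11, 12, 7) → sum 2
(-4, -11, 12, 7, 5) → sum 9
(-11, 12, 7, 5, 5) → sum 18
(12, 7, 5, 5, -10) → sum 19
(7, 5, 5, -10, 14) → sum 21
(5, 5, -10, 14, 4) → sum 18
(5, -10, 14, 4, 9) → sum 22
(-10, 14, 4, 9, 2) → sum 19
(14, 4, 9, 2, 7) → sum 36
(4, 9, 2, 7, -6) → sum 16
Least of these is -14.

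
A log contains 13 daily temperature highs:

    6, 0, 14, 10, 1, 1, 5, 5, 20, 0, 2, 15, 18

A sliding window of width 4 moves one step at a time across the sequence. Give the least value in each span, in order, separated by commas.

Sliding a size-4 window across the 13 values:
[6, 0, 14, 10] → min 0
[0, 14, 10, 1] → min 0
[14, 10, 1, 1] → min 1
[10, 1, 1, 5] → min 1
[1, 1, 5, 5] → min 1
[1, 5, 5, 20] → min 1
[5, 5, 20, 0] → min 0
[5, 20, 0, 2] → min 0
[20, 0, 2, 15] → min 0
[0, 2, 15, 18] → min 0

0, 0, 1, 1, 1, 1, 0, 0, 0, 0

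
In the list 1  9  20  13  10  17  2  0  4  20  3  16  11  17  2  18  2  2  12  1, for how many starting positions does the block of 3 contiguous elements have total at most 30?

1 9 20 → sum 30  ≤ 30 ✓
9 20 13 → sum 42
20 13 10 → sum 43
13 10 17 → sum 40
10 17 2 → sum 29  ≤ 30 ✓
17 2 0 → sum 19  ≤ 30 ✓
2 0 4 → sum 6  ≤ 30 ✓
0 4 20 → sum 24  ≤ 30 ✓
4 20 3 → sum 27  ≤ 30 ✓
20 3 16 → sum 39
3 16 11 → sum 30  ≤ 30 ✓
16 11 17 → sum 44
11 17 2 → sum 30  ≤ 30 ✓
17 2 18 → sum 37
2 18 2 → sum 22  ≤ 30 ✓
18 2 2 → sum 22  ≤ 30 ✓
2 2 12 → sum 16  ≤ 30 ✓
2 12 1 → sum 15  ≤ 30 ✓
12 windows satisfy the condition.

12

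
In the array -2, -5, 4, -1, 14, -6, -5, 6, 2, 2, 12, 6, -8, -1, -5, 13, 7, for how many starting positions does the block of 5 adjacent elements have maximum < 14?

[-2, -5, 4, -1, 14] → max 14
[-5, 4, -1, 14, -6] → max 14
[4, -1, 14, -6, -5] → max 14
[-1, 14, -6, -5, 6] → max 14
[14, -6, -5, 6, 2] → max 14
[-6, -5, 6, 2, 2] → max 6  < 14 ✓
[-5, 6, 2, 2, 12] → max 12  < 14 ✓
[6, 2, 2, 12, 6] → max 12  < 14 ✓
[2, 2, 12, 6, -8] → max 12  < 14 ✓
[2, 12, 6, -8, -1] → max 12  < 14 ✓
[12, 6, -8, -1, -5] → max 12  < 14 ✓
[6, -8, -1, -5, 13] → max 13  < 14 ✓
[-8, -1, -5, 13, 7] → max 13  < 14 ✓
8 windows satisfy the condition.

8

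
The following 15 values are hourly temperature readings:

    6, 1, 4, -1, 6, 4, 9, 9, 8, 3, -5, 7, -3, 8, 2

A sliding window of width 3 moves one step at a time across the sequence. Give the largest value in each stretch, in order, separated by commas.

6, 4, 6, 6, 9, 9, 9, 9, 8, 7, 7, 8, 8

[6, 1, 4] → max 6
[1, 4, -1] → max 4
[4, -1, 6] → max 6
[-1, 6, 4] → max 6
[6, 4, 9] → max 9
[4, 9, 9] → max 9
[9, 9, 8] → max 9
[9, 8, 3] → max 9
[8, 3, -5] → max 8
[3, -5, 7] → max 7
[-5, 7, -3] → max 7
[7, -3, 8] → max 8
[-3, 8, 2] → max 8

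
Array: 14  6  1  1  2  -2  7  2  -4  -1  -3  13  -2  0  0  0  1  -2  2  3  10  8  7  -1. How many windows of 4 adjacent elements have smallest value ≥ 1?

(14, 6, 1, 1) → min 1  ≥ 1 ✓
(6, 1, 1, 2) → min 1  ≥ 1 ✓
(1, 1, 2, -2) → min -2
(1, 2, -2, 7) → min -2
(2, -2, 7, 2) → min -2
(-2, 7, 2, -4) → min -4
(7, 2, -4, -1) → min -4
(2, -4, -1, -3) → min -4
(-4, -1, -3, 13) → min -4
(-1, -3, 13, -2) → min -3
(-3, 13, -2, 0) → min -3
(13, -2, 0, 0) → min -2
(-2, 0, 0, 0) → min -2
(0, 0, 0, 1) → min 0
(0, 0, 1, -2) → min -2
(0, 1, -2, 2) → min -2
(1, -2, 2, 3) → min -2
(-2, 2, 3, 10) → min -2
(2, 3, 10, 8) → min 2  ≥ 1 ✓
(3, 10, 8, 7) → min 3  ≥ 1 ✓
(10, 8, 7, -1) → min -1
4 windows satisfy the condition.

4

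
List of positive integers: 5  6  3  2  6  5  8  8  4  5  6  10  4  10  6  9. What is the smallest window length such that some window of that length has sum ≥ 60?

add 5: running sum 5 < 60
add 6: running sum 11 < 60
add 3: running sum 14 < 60
add 2: running sum 16 < 60
add 6: running sum 22 < 60
add 5: running sum 27 < 60
add 8: running sum 35 < 60
add 8: running sum 43 < 60
add 4: running sum 47 < 60
add 5: running sum 52 < 60
add 6: running sum 58 < 60
add 10: shortest ending here [6, 3, 2, 6, 5, 8, 8, 4, 5, 6, 10] sum 63, len 11
add 4: shortest ending here [3, 2, 6, 5, 8, 8, 4, 5, 6, 10, 4] sum 61, len 11
add 10: shortest ending here [5, 8, 8, 4, 5, 6, 10, 4, 10] sum 60, len 9
add 6: shortest ending here [8, 8, 4, 5, 6, 10, 4, 10, 6] sum 61, len 9
add 9: shortest ending here [8, 4, 5, 6, 10, 4, 10, 6, 9] sum 62, len 9
Shortest qualifying length: 9.

9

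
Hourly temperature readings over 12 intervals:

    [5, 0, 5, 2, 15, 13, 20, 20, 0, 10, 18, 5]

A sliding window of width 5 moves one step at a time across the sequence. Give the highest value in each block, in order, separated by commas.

15, 15, 20, 20, 20, 20, 20, 20

[5, 0, 5, 2, 15] → max 15
[0, 5, 2, 15, 13] → max 15
[5, 2, 15, 13, 20] → max 20
[2, 15, 13, 20, 20] → max 20
[15, 13, 20, 20, 0] → max 20
[13, 20, 20, 0, 10] → max 20
[20, 20, 0, 10, 18] → max 20
[20, 0, 10, 18, 5] → max 20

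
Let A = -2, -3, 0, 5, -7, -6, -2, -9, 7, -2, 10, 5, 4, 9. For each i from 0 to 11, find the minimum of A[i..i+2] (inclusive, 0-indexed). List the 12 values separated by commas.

-3, -3, -7, -7, -7, -9, -9, -9, -2, -2, 4, 4

(-2, -3, 0) → min -3
(-3, 0, 5) → min -3
(0, 5, -7) → min -7
(5, -7, -6) → min -7
(-7, -6, -2) → min -7
(-6, -2, -9) → min -9
(-2, -9, 7) → min -9
(-9, 7, -2) → min -9
(7, -2, 10) → min -2
(-2, 10, 5) → min -2
(10, 5, 4) → min 4
(5, 4, 9) → min 4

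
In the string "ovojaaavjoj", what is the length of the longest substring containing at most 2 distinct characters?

Extend right; when distinct count exceeds 2, shrink from the left:
[o] 1 distinct, len 1
[o, v] 2 distinct, len 2
[o, v, o] 2 distinct, len 3
[o, j] 2 distinct, len 2
[j, a] 2 distinct, len 2
[j, a, a] 2 distinct, len 3
[j, a, a, a] 2 distinct, len 4
[a, a, a, v] 2 distinct, len 4
[v, j] 2 distinct, len 2
[j, o] 2 distinct, len 2
[j, o, j] 2 distinct, len 3
Longest length with ≤2 distinct: 4.

4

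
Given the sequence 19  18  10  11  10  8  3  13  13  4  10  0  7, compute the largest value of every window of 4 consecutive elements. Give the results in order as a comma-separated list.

19, 18, 11, 11, 13, 13, 13, 13, 13, 10

(19, 18, 10, 11) → max 19
(18, 10, 11, 10) → max 18
(10, 11, 10, 8) → max 11
(11, 10, 8, 3) → max 11
(10, 8, 3, 13) → max 13
(8, 3, 13, 13) → max 13
(3, 13, 13, 4) → max 13
(13, 13, 4, 10) → max 13
(13, 4, 10, 0) → max 13
(4, 10, 0, 7) → max 10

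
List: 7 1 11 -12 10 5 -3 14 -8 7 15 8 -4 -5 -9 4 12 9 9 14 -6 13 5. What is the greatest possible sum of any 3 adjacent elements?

32

(7, 1, 11) → sum 19
(1, 11, -12) → sum 0
(11, -12, 10) → sum 9
(-12, 10, 5) → sum 3
(10, 5, -3) → sum 12
(5, -3, 14) → sum 16
(-3, 14, -8) → sum 3
(14, -8, 7) → sum 13
(-8, 7, 15) → sum 14
(7, 15, 8) → sum 30
(15, 8, -4) → sum 19
(8, -4, -5) → sum -1
(-4, -5, -9) → sum -18
(-5, -9, 4) → sum -10
(-9, 4, 12) → sum 7
(4, 12, 9) → sum 25
(12, 9, 9) → sum 30
(9, 9, 14) → sum 32
(9, 14, -6) → sum 17
(14, -6, 13) → sum 21
(-6, 13, 5) → sum 12
Greatest of these is 32.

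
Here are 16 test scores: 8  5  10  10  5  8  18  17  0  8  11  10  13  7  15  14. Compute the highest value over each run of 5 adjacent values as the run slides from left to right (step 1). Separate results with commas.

10, 10, 18, 18, 18, 18, 18, 17, 13, 13, 15, 15

8 5 10 10 5 → max 10
5 10 10 5 8 → max 10
10 10 5 8 18 → max 18
10 5 8 18 17 → max 18
5 8 18 17 0 → max 18
8 18 17 0 8 → max 18
18 17 0 8 11 → max 18
17 0 8 11 10 → max 17
0 8 11 10 13 → max 13
8 11 10 13 7 → max 13
11 10 13 7 15 → max 15
10 13 7 15 14 → max 15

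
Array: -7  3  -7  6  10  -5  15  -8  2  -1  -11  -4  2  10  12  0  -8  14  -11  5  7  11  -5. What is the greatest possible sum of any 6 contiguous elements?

(-7, 3, -7, 6, 10, -5) → sum 0
(3, -7, 6, 10, -5, 15) → sum 22
(-7, 6, 10, -5, 15, -8) → sum 11
(6, 10, -5, 15, -8, 2) → sum 20
(10, -5, 15, -8, 2, -1) → sum 13
(-5, 15, -8, 2, -1, -11) → sum -8
(15, -8, 2, -1, -11, -4) → sum -7
(-8, 2, -1, -11, -4, 2) → sum -20
(2, -1, -11, -4, 2, 10) → sum -2
(-1, -11, -4, 2, 10, 12) → sum 8
(-11, -4, 2, 10, 12, 0) → sum 9
(-4, 2, 10, 12, 0, -8) → sum 12
(2, 10, 12, 0, -8, 14) → sum 30
(10, 12, 0, -8, 14, -11) → sum 17
(12, 0, -8, 14, -11, 5) → sum 12
(0, -8, 14, -11, 5, 7) → sum 7
(-8, 14, -11, 5, 7, 11) → sum 18
(14, -11, 5, 7, 11, -5) → sum 21
Greatest of these is 30.

30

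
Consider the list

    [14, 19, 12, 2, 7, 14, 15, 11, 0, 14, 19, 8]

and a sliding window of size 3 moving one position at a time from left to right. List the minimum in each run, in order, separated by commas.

12, 2, 2, 2, 7, 11, 0, 0, 0, 8

Sliding a size-3 window across the 12 values:
14 19 12 → min 12
19 12 2 → min 2
12 2 7 → min 2
2 7 14 → min 2
7 14 15 → min 7
14 15 11 → min 11
15 11 0 → min 0
11 0 14 → min 0
0 14 19 → min 0
14 19 8 → min 8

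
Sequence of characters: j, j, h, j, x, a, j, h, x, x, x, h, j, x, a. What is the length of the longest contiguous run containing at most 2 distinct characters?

5

Extend right; when distinct count exceeds 2, shrink from the left:
add j: window [j] (1 distinct), len 1
add j: window [j, j] (1 distinct), len 2
add h: window [j, j, h] (2 distinct), len 3
add j: window [j, j, h, j] (2 distinct), len 4
add x: window [j, x] (2 distinct), len 2
add a: window [x, a] (2 distinct), len 2
add j: window [a, j] (2 distinct), len 2
add h: window [j, h] (2 distinct), len 2
add x: window [h, x] (2 distinct), len 2
add x: window [h, x, x] (2 distinct), len 3
add x: window [h, x, x, x] (2 distinct), len 4
add h: window [h, x, x, x, h] (2 distinct), len 5
add j: window [h, j] (2 distinct), len 2
add x: window [j, x] (2 distinct), len 2
add a: window [x, a] (2 distinct), len 2
Longest length with ≤2 distinct: 5.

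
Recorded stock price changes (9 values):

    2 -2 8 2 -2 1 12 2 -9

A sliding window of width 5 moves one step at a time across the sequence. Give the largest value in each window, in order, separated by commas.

8, 8, 12, 12, 12

Sliding a size-5 window across the 9 values:
(2, -2, 8, 2, -2) → max 8
(-2, 8, 2, -2, 1) → max 8
(8, 2, -2, 1, 12) → max 12
(2, -2, 1, 12, 2) → max 12
(-2, 1, 12, 2, -9) → max 12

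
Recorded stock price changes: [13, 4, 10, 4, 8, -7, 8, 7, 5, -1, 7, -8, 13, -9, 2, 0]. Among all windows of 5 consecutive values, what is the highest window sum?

39

13 4 10 4 8 → sum 39
4 10 4 8 -7 → sum 19
10 4 8 -7 8 → sum 23
4 8 -7 8 7 → sum 20
8 -7 8 7 5 → sum 21
-7 8 7 5 -1 → sum 12
8 7 5 -1 7 → sum 26
7 5 -1 7 -8 → sum 10
5 -1 7 -8 13 → sum 16
-1 7 -8 13 -9 → sum 2
7 -8 13 -9 2 → sum 5
-8 13 -9 2 0 → sum -2
Highest of these is 39.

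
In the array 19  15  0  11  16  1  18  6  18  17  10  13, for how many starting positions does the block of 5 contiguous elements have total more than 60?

3

[19, 15, 0, 11, 16] → sum 61  > 60 ✓
[15, 0, 11, 16, 1] → sum 43
[0, 11, 16, 1, 18] → sum 46
[11, 16, 1, 18, 6] → sum 52
[16, 1, 18, 6, 18] → sum 59
[1, 18, 6, 18, 17] → sum 60
[18, 6, 18, 17, 10] → sum 69  > 60 ✓
[6, 18, 17, 10, 13] → sum 64  > 60 ✓
3 windows satisfy the condition.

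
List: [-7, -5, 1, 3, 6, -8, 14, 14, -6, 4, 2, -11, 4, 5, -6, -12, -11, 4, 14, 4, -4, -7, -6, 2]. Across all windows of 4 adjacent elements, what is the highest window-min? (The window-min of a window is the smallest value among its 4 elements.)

-4

-7 -5 1 3 → min -7
-5 1 3 6 → min -5
1 3 6 -8 → min -8
3 6 -8 14 → min -8
6 -8 14 14 → min -8
-8 14 14 -6 → min -8
14 14 -6 4 → min -6
14 -6 4 2 → min -6
-6 4 2 -11 → min -11
4 2 -11 4 → min -11
2 -11 4 5 → min -11
-11 4 5 -6 → min -11
4 5 -6 -12 → min -12
5 -6 -12 -11 → min -12
-6 -12 -11 4 → min -12
-12 -11 4 14 → min -12
-11 4 14 4 → min -11
4 14 4 -4 → min -4
14 4 -4 -7 → min -7
4 -4 -7 -6 → min -7
-4 -7 -6 2 → min -7
Highest of these is -4.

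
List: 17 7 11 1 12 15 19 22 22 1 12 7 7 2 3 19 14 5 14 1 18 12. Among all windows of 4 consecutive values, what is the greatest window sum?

Each size-4 window and its sum:
[17, 7, 11, 1] → sum 36
[7, 11, 1, 12] → sum 31
[11, 1, 12, 15] → sum 39
[1, 12, 15, 19] → sum 47
[12, 15, 19, 22] → sum 68
[15, 19, 22, 22] → sum 78
[19, 22, 22, 1] → sum 64
[22, 22, 1, 12] → sum 57
[22, 1, 12, 7] → sum 42
[1, 12, 7, 7] → sum 27
[12, 7, 7, 2] → sum 28
[7, 7, 2, 3] → sum 19
[7, 2, 3, 19] → sum 31
[2, 3, 19, 14] → sum 38
[3, 19, 14, 5] → sum 41
[19, 14, 5, 14] → sum 52
[14, 5, 14, 1] → sum 34
[5, 14, 1, 18] → sum 38
[14, 1, 18, 12] → sum 45
Greatest of these is 78.

78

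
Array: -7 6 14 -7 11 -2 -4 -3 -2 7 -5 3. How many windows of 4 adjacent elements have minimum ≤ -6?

4

-7 6 14 -7 → min -7  ≤ -6 ✓
6 14 -7 11 → min -7  ≤ -6 ✓
14 -7 11 -2 → min -7  ≤ -6 ✓
-7 11 -2 -4 → min -7  ≤ -6 ✓
11 -2 -4 -3 → min -4
-2 -4 -3 -2 → min -4
-4 -3 -2 7 → min -4
-3 -2 7 -5 → min -5
-2 7 -5 3 → min -5
4 windows satisfy the condition.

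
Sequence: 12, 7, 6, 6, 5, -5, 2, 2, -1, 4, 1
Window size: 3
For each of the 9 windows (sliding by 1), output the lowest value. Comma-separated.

6, 6, 5, -5, -5, -5, -1, -1, -1

12 7 6 → min 6
7 6 6 → min 6
6 6 5 → min 5
6 5 -5 → min -5
5 -5 2 → min -5
-5 2 2 → min -5
2 2 -1 → min -1
2 -1 4 → min -1
-1 4 1 → min -1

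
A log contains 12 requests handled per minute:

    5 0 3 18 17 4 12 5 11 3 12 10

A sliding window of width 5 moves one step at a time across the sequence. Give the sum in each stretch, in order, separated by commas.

43, 42, 54, 56, 49, 35, 43, 41

Sliding a size-5 window across the 12 values:
5 0 3 18 17 → sum 43
0 3 18 17 4 → sum 42
3 18 17 4 12 → sum 54
18 17 4 12 5 → sum 56
17 4 12 5 11 → sum 49
4 12 5 11 3 → sum 35
12 5 11 3 12 → sum 43
5 11 3 12 10 → sum 41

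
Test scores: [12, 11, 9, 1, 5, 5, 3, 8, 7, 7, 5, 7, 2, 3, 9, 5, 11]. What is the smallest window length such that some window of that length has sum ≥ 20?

add 12: running sum 12 < 20
end 1: [12, 11] sum 23, len 2
end 2: [11, 9] sum 20, len 2
end 3: [11, 9, 1] sum 21, len 3
end 4: [11, 9, 1, 5] sum 26, len 4
end 5: [9, 1, 5, 5] sum 20, len 4
end 6: [9, 1, 5, 5, 3] sum 23, len 5
end 7: [5, 5, 3, 8] sum 21, len 4
end 8: [5, 3, 8, 7] sum 23, len 4
end 9: [8, 7, 7] sum 22, len 3
end 10: [8, 7, 7, 5] sum 27, len 4
end 11: [7, 7, 5, 7] sum 26, len 4
end 12: [7, 5, 7, 2] sum 21, len 4
end 13: [7, 5, 7, 2, 3] sum 24, len 5
end 14: [7, 2, 3, 9] sum 21, len 4
end 15: [7, 2, 3, 9, 5] sum 26, len 5
end 16: [9, 5, 11] sum 25, len 3
Shortest qualifying length: 2.

2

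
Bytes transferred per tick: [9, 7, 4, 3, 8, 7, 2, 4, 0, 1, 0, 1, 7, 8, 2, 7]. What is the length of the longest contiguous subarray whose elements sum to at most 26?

[9] sum 9 len 1
[9, 7] sum 16 len 2
[9, 7, 4] sum 20 len 3
[9, 7, 4, 3] sum 23 len 4
[7, 4, 3, 8] sum 22 len 4
[4, 3, 8, 7] sum 22 len 4
[4, 3, 8, 7, 2] sum 24 len 5
[3, 8, 7, 2, 4] sum 24 len 5
[3, 8, 7, 2, 4, 0] sum 24 len 6
[3, 8, 7, 2, 4, 0, 1] sum 25 len 7
[3, 8, 7, 2, 4, 0, 1, 0] sum 25 len 8
[3, 8, 7, 2, 4, 0, 1, 0, 1] sum 26 len 9
[7, 2, 4, 0, 1, 0, 1, 7] sum 22 len 8
[2, 4, 0, 1, 0, 1, 7, 8] sum 23 len 8
[2, 4, 0, 1, 0, 1, 7, 8, 2] sum 25 len 9
[0, 1, 0, 1, 7, 8, 2, 7] sum 26 len 8
Longest length seen: 9.

9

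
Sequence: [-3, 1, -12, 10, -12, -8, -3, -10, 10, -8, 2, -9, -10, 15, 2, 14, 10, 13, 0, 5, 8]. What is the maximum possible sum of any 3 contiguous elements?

Each size-3 window and its sum:
(-3, 1, -12) → sum -14
(1, -12, 10) → sum -1
(-12, 10, -12) → sum -14
(10, -12, -8) → sum -10
(-12, -8, -3) → sum -23
(-8, -3, -10) → sum -21
(-3, -10, 10) → sum -3
(-10, 10, -8) → sum -8
(10, -8, 2) → sum 4
(-8, 2, -9) → sum -15
(2, -9, -10) → sum -17
(-9, -10, 15) → sum -4
(-10, 15, 2) → sum 7
(15, 2, 14) → sum 31
(2, 14, 10) → sum 26
(14, 10, 13) → sum 37
(10, 13, 0) → sum 23
(13, 0, 5) → sum 18
(0, 5, 8) → sum 13
Maximum of these is 37.

37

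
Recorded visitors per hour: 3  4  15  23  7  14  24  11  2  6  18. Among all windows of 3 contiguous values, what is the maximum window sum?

[3, 4, 15] → sum 22
[4, 15, 23] → sum 42
[15, 23, 7] → sum 45
[23, 7, 14] → sum 44
[7, 14, 24] → sum 45
[14, 24, 11] → sum 49
[24, 11, 2] → sum 37
[11, 2, 6] → sum 19
[2, 6, 18] → sum 26
Maximum of these is 49.

49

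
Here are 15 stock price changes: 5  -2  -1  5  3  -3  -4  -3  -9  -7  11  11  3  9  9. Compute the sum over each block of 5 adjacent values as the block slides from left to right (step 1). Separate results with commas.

10, 2, 0, -2, -16, -26, -12, 3, 9, 27, 43

5 -2 -1 5 3 → sum 10
-2 -1 5 3 -3 → sum 2
-1 5 3 -3 -4 → sum 0
5 3 -3 -4 -3 → sum -2
3 -3 -4 -3 -9 → sum -16
-3 -4 -3 -9 -7 → sum -26
-4 -3 -9 -7 11 → sum -12
-3 -9 -7 11 11 → sum 3
-9 -7 11 11 3 → sum 9
-7 11 11 3 9 → sum 27
11 11 3 9 9 → sum 43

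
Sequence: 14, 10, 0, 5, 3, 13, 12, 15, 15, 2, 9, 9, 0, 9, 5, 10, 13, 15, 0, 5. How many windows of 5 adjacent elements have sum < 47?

14 10 0 5 3 → sum 32  < 47 ✓
10 0 5 3 13 → sum 31  < 47 ✓
0 5 3 13 12 → sum 33  < 47 ✓
5 3 13 12 15 → sum 48
3 13 12 15 15 → sum 58
13 12 15 15 2 → sum 57
12 15 15 2 9 → sum 53
15 15 2 9 9 → sum 50
15 2 9 9 0 → sum 35  < 47 ✓
2 9 9 0 9 → sum 29  < 47 ✓
9 9 0 9 5 → sum 32  < 47 ✓
9 0 9 5 10 → sum 33  < 47 ✓
0 9 5 10 13 → sum 37  < 47 ✓
9 5 10 13 15 → sum 52
5 10 13 15 0 → sum 43  < 47 ✓
10 13 15 0 5 → sum 43  < 47 ✓
10 windows satisfy the condition.

10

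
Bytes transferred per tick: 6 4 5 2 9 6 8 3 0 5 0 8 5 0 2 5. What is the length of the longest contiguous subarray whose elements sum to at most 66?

[6] sum 6 len 1
[6, 4] sum 10 len 2
[6, 4, 5] sum 15 len 3
[6, 4, 5, 2] sum 17 len 4
[6, 4, 5, 2, 9] sum 26 len 5
[6, 4, 5, 2, 9, 6] sum 32 len 6
[6, 4, 5, 2, 9, 6, 8] sum 40 len 7
[6, 4, 5, 2, 9, 6, 8, 3] sum 43 len 8
[6, 4, 5, 2, 9, 6, 8, 3, 0] sum 43 len 9
[6, 4, 5, 2, 9, 6, 8, 3, 0, 5] sum 48 len 10
[6, 4, 5, 2, 9, 6, 8, 3, 0, 5, 0] sum 48 len 11
[6, 4, 5, 2, 9, 6, 8, 3, 0, 5, 0, 8] sum 56 len 12
[6, 4, 5, 2, 9, 6, 8, 3, 0, 5, 0, 8, 5] sum 61 len 13
[6, 4, 5, 2, 9, 6, 8, 3, 0, 5, 0, 8, 5, 0] sum 61 len 14
[6, 4, 5, 2, 9, 6, 8, 3, 0, 5, 0, 8, 5, 0, 2] sum 63 len 15
[4, 5, 2, 9, 6, 8, 3, 0, 5, 0, 8, 5, 0, 2, 5] sum 62 len 15
Longest length seen: 15.

15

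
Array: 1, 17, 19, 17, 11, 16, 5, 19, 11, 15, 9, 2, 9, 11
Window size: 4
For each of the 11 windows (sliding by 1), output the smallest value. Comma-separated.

(1, 17, 19, 17) → min 1
(17, 19, 17, 11) → min 11
(19, 17, 11, 16) → min 11
(17, 11, 16, 5) → min 5
(11, 16, 5, 19) → min 5
(16, 5, 19, 11) → min 5
(5, 19, 11, 15) → min 5
(19, 11, 15, 9) → min 9
(11, 15, 9, 2) → min 2
(15, 9, 2, 9) → min 2
(9, 2, 9, 11) → min 2

1, 11, 11, 5, 5, 5, 5, 9, 2, 2, 2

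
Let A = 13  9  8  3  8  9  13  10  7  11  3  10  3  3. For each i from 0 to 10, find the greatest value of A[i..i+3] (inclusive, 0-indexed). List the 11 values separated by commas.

13, 9, 9, 13, 13, 13, 13, 11, 11, 11, 10

13 9 8 3 → max 13
9 8 3 8 → max 9
8 3 8 9 → max 9
3 8 9 13 → max 13
8 9 13 10 → max 13
9 13 10 7 → max 13
13 10 7 11 → max 13
10 7 11 3 → max 11
7 11 3 10 → max 11
11 3 10 3 → max 11
3 10 3 3 → max 10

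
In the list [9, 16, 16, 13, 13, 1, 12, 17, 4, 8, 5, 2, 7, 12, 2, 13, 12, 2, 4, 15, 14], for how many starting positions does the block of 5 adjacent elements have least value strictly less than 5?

16

9 16 16 13 13 → min 9
16 16 13 13 1 → min 1  < 5 ✓
16 13 13 1 12 → min 1  < 5 ✓
13 13 1 12 17 → min 1  < 5 ✓
13 1 12 17 4 → min 1  < 5 ✓
1 12 17 4 8 → min 1  < 5 ✓
12 17 4 8 5 → min 4  < 5 ✓
17 4 8 5 2 → min 2  < 5 ✓
4 8 5 2 7 → min 2  < 5 ✓
8 5 2 7 12 → min 2  < 5 ✓
5 2 7 12 2 → min 2  < 5 ✓
2 7 12 2 13 → min 2  < 5 ✓
7 12 2 13 12 → min 2  < 5 ✓
12 2 13 12 2 → min 2  < 5 ✓
2 13 12 2 4 → min 2  < 5 ✓
13 12 2 4 15 → min 2  < 5 ✓
12 2 4 15 14 → min 2  < 5 ✓
16 windows satisfy the condition.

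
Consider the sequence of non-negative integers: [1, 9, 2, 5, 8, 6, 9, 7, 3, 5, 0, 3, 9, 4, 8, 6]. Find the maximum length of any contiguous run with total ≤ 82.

15

[1] sum 1 len 1
[1, 9] sum 10 len 2
[1, 9, 2] sum 12 len 3
[1, 9, 2, 5] sum 17 len 4
[1, 9, 2, 5, 8] sum 25 len 5
[1, 9, 2, 5, 8, 6] sum 31 len 6
[1, 9, 2, 5, 8, 6, 9] sum 40 len 7
[1, 9, 2, 5, 8, 6, 9, 7] sum 47 len 8
[1, 9, 2, 5, 8, 6, 9, 7, 3] sum 50 len 9
[1, 9, 2, 5, 8, 6, 9, 7, 3, 5] sum 55 len 10
[1, 9, 2, 5, 8, 6, 9, 7, 3, 5, 0] sum 55 len 11
[1, 9, 2, 5, 8, 6, 9, 7, 3, 5, 0, 3] sum 58 len 12
[1, 9, 2, 5, 8, 6, 9, 7, 3, 5, 0, 3, 9] sum 67 len 13
[1, 9, 2, 5, 8, 6, 9, 7, 3, 5, 0, 3, 9, 4] sum 71 len 14
[1, 9, 2, 5, 8, 6, 9, 7, 3, 5, 0, 3, 9, 4, 8] sum 79 len 15
[2, 5, 8, 6, 9, 7, 3, 5, 0, 3, 9, 4, 8, 6] sum 75 len 14
Longest length seen: 15.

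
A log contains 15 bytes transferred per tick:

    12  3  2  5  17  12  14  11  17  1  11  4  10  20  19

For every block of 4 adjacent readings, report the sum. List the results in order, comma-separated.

(12, 3, 2, 5) → sum 22
(3, 2, 5, 17) → sum 27
(2, 5, 17, 12) → sum 36
(5, 17, 12, 14) → sum 48
(17, 12, 14, 11) → sum 54
(12, 14, 11, 17) → sum 54
(14, 11, 17, 1) → sum 43
(11, 17, 1, 11) → sum 40
(17, 1, 11, 4) → sum 33
(1, 11, 4, 10) → sum 26
(11, 4, 10, 20) → sum 45
(4, 10, 20, 19) → sum 53

22, 27, 36, 48, 54, 54, 43, 40, 33, 26, 45, 53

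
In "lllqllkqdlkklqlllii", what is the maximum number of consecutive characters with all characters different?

4

add l: [l] len 1
add l (repeat l, move left end past it): [l] len 1
add l (repeat l, move left end past it): [l] len 1
add q: [l, q] len 2
add l (repeat l, move left end past it): [q, l] len 2
add l (repeat l, move left end past it): [l] len 1
add k: [l, k] len 2
add q: [l, k, q] len 3
add d: [l, k, q, d] len 4
add l (repeat l, move left end past it): [k, q, d, l] len 4
add k (repeat k, move left end past it): [q, d, l, k] len 4
add k (repeat k, move left end past it): [k] len 1
add l: [k, l] len 2
add q: [k, l, q] len 3
add l (repeat l, move left end past it): [q, l] len 2
add l (repeat l, move left end past it): [l] len 1
add l (repeat l, move left end past it): [l] len 1
add i: [l, i] len 2
add i (repeat i, move left end past it): [i] len 1
Longest all-distinct length: 4.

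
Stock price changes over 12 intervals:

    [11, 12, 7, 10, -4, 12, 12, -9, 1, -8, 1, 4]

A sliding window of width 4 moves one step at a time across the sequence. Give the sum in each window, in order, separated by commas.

40, 25, 25, 30, 11, 16, -4, -15, -2

11 12 7 10 → sum 40
12 7 10 -4 → sum 25
7 10 -4 12 → sum 25
10 -4 12 12 → sum 30
-4 12 12 -9 → sum 11
12 12 -9 1 → sum 16
12 -9 1 -8 → sum -4
-9 1 -8 1 → sum -15
1 -8 1 4 → sum -2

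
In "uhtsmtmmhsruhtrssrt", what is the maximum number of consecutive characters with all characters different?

5

[u] len 1
[u, h] len 2
[u, h, t] len 3
[u, h, t, s] len 4
[u, h, t, s, m] len 5
[s, m, t] len 3
[t, m] len 2
[m] len 1
[m, h] len 2
[m, h, s] len 3
[m, h, s, r] len 4
[m, h, s, r, u] len 5
[s, r, u, h] len 4
[s, r, u, h, t] len 5
[u, h, t, r] len 4
[u, h, t, r, s] len 5
[s] len 1
[s, r] len 2
[s, r, t] len 3
Longest all-distinct length: 5.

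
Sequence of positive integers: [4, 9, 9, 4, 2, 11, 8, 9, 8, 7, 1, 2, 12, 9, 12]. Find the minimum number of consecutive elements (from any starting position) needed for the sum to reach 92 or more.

13

Extend right; whenever the sum reaches 92, record the length and shrink from the left:
add 4: running sum 4 < 92
add 9: running sum 13 < 92
add 9: running sum 22 < 92
add 4: running sum 26 < 92
add 2: running sum 28 < 92
add 11: running sum 39 < 92
add 8: running sum 47 < 92
add 9: running sum 56 < 92
add 8: running sum 64 < 92
add 7: running sum 71 < 92
add 1: running sum 72 < 92
add 2: running sum 74 < 92
add 12: running sum 86 < 92
add 9: shortest ending here [4, 9, 9, 4, 2, 11, 8, 9, 8, 7, 1, 2, 12, 9] sum 95, len 14
add 12: shortest ending here [9, 4, 2, 11, 8, 9, 8, 7, 1, 2, 12, 9, 12] sum 94, len 13
Shortest qualifying length: 13.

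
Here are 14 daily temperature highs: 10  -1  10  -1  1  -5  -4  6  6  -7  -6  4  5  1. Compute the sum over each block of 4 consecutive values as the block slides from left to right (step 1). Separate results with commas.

10 -1 10 -1 → sum 18
-1 10 -1 1 → sum 9
10 -1 1 -5 → sum 5
-1 1 -5 -4 → sum -9
1 -5 -4 6 → sum -2
-5 -4 6 6 → sum 3
-4 6 6 -7 → sum 1
6 6 -7 -6 → sum -1
6 -7 -6 4 → sum -3
-7 -6 4 5 → sum -4
-6 4 5 1 → sum 4

18, 9, 5, -9, -2, 3, 1, -1, -3, -4, 4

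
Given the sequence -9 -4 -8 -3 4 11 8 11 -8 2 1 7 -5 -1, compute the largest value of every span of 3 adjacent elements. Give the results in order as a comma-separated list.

Sliding a size-3 window across the 14 values:
(-9, -4, -8) → max -4
(-4, -8, -3) → max -3
(-8, -3, 4) → max 4
(-3, 4, 11) → max 11
(4, 11, 8) → max 11
(11, 8, 11) → max 11
(8, 11, -8) → max 11
(11, -8, 2) → max 11
(-8, 2, 1) → max 2
(2, 1, 7) → max 7
(1, 7, -5) → max 7
(7, -5, -1) → max 7

-4, -3, 4, 11, 11, 11, 11, 11, 2, 7, 7, 7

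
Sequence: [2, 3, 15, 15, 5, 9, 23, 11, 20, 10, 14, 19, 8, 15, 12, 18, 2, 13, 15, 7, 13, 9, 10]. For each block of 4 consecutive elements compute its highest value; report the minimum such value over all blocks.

13

Each size-4 window and its max:
(2, 3, 15, 15) → max 15
(3, 15, 15, 5) → max 15
(15, 15, 5, 9) → max 15
(15, 5, 9, 23) → max 23
(5, 9, 23, 11) → max 23
(9, 23, 11, 20) → max 23
(23, 11, 20, 10) → max 23
(11, 20, 10, 14) → max 20
(20, 10, 14, 19) → max 20
(10, 14, 19, 8) → max 19
(14, 19, 8, 15) → max 19
(19, 8, 15, 12) → max 19
(8, 15, 12, 18) → max 18
(15, 12, 18, 2) → max 18
(12, 18, 2, 13) → max 18
(18, 2, 13, 15) → max 18
(2, 13, 15, 7) → max 15
(13, 15, 7, 13) → max 15
(15, 7, 13, 9) → max 15
(7, 13, 9, 10) → max 13
Minimum of these is 13.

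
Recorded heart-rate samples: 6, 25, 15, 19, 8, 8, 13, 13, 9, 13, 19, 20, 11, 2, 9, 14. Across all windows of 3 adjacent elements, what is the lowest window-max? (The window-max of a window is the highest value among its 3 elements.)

6 25 15 → max 25
25 15 19 → max 25
15 19 8 → max 19
19 8 8 → max 19
8 8 13 → max 13
8 13 13 → max 13
13 13 9 → max 13
13 9 13 → max 13
9 13 19 → max 19
13 19 20 → max 20
19 20 11 → max 20
20 11 2 → max 20
11 2 9 → max 11
2 9 14 → max 14
Lowest of these is 11.

11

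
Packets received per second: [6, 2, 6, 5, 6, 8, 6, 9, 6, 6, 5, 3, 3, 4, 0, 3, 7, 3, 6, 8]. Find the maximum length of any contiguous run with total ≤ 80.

Extend to the right; shrink from the left whenever the sum exceeds 80:
[6] sum 6 len 1
[6, 2] sum 8 len 2
[6, 2, 6] sum 14 len 3
[6, 2, 6, 5] sum 19 len 4
[6, 2, 6, 5, 6] sum 25 len 5
[6, 2, 6, 5, 6, 8] sum 33 len 6
[6, 2, 6, 5, 6, 8, 6] sum 39 len 7
[6, 2, 6, 5, 6, 8, 6, 9] sum 48 len 8
[6, 2, 6, 5, 6, 8, 6, 9, 6] sum 54 len 9
[6, 2, 6, 5, 6, 8, 6, 9, 6, 6] sum 60 len 10
[6, 2, 6, 5, 6, 8, 6, 9, 6, 6, 5] sum 65 len 11
[6, 2, 6, 5, 6, 8, 6, 9, 6, 6, 5, 3] sum 68 len 12
[6, 2, 6, 5, 6, 8, 6, 9, 6, 6, 5, 3, 3] sum 71 len 13
[6, 2, 6, 5, 6, 8, 6, 9, 6, 6, 5, 3, 3, 4] sum 75 len 14
[6, 2, 6, 5, 6, 8, 6, 9, 6, 6, 5, 3, 3, 4, 0] sum 75 len 15
[6, 2, 6, 5, 6, 8, 6, 9, 6, 6, 5, 3, 3, 4, 0, 3] sum 78 len 16
[2, 6, 5, 6, 8, 6, 9, 6, 6, 5, 3, 3, 4, 0, 3, 7] sum 79 len 16
[6, 5, 6, 8, 6, 9, 6, 6, 5, 3, 3, 4, 0, 3, 7, 3] sum 80 len 16
[5, 6, 8, 6, 9, 6, 6, 5, 3, 3, 4, 0, 3, 7, 3, 6] sum 80 len 16
[8, 6, 9, 6, 6, 5, 3, 3, 4, 0, 3, 7, 3, 6, 8] sum 77 len 15
Longest length seen: 16.

16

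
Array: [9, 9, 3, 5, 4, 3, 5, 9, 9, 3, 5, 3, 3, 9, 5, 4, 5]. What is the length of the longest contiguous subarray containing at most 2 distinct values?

add 9: window [9] (1 distinct), len 1
add 9: window [9, 9] (1 distinct), len 2
add 3: window [9, 9, 3] (2 distinct), len 3
add 5: window [3, 5] (2 distinct), len 2
add 4: window [5, 4] (2 distinct), len 2
add 3: window [4, 3] (2 distinct), len 2
add 5: window [3, 5] (2 distinct), len 2
add 9: window [5, 9] (2 distinct), len 2
add 9: window [5, 9, 9] (2 distinct), len 3
add 3: window [9, 9, 3] (2 distinct), len 3
add 5: window [3, 5] (2 distinct), len 2
add 3: window [3, 5, 3] (2 distinct), len 3
add 3: window [3, 5, 3, 3] (2 distinct), len 4
add 9: window [3, 3, 9] (2 distinct), len 3
add 5: window [9, 5] (2 distinct), len 2
add 4: window [5, 4] (2 distinct), len 2
add 5: window [5, 4, 5] (2 distinct), len 3
Longest length with ≤2 distinct: 4.

4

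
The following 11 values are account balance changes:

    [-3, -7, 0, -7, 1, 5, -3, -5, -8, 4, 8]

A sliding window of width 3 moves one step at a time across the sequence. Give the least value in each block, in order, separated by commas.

-7, -7, -7, -7, -3, -5, -8, -8, -8

Sliding a size-3 window across the 11 values:
-3 -7 0 → min -7
-7 0 -7 → min -7
0 -7 1 → min -7
-7 1 5 → min -7
1 5 -3 → min -3
5 -3 -5 → min -5
-3 -5 -8 → min -8
-5 -8 4 → min -8
-8 4 8 → min -8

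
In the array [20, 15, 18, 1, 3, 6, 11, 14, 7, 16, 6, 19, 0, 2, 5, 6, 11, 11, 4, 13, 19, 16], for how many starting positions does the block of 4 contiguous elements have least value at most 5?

(20, 15, 18, 1) → min 1  ≤ 5 ✓
(15, 18, 1, 3) → min 1  ≤ 5 ✓
(18, 1, 3, 6) → min 1  ≤ 5 ✓
(1, 3, 6, 11) → min 1  ≤ 5 ✓
(3, 6, 11, 14) → min 3  ≤ 5 ✓
(6, 11, 14, 7) → min 6
(11, 14, 7, 16) → min 7
(14, 7, 16, 6) → min 6
(7, 16, 6, 19) → min 6
(16, 6, 19, 0) → min 0  ≤ 5 ✓
(6, 19, 0, 2) → min 0  ≤ 5 ✓
(19, 0, 2, 5) → min 0  ≤ 5 ✓
(0, 2, 5, 6) → min 0  ≤ 5 ✓
(2, 5, 6, 11) → min 2  ≤ 5 ✓
(5, 6, 11, 11) → min 5  ≤ 5 ✓
(6, 11, 11, 4) → min 4  ≤ 5 ✓
(11, 11, 4, 13) → min 4  ≤ 5 ✓
(11, 4, 13, 19) → min 4  ≤ 5 ✓
(4, 13, 19, 16) → min 4  ≤ 5 ✓
15 windows satisfy the condition.

15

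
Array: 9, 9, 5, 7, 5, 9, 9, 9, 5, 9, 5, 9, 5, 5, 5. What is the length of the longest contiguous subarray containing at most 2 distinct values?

add 9: window [9] (1 distinct), len 1
add 9: window [9, 9] (1 distinct), len 2
add 5: window [9, 9, 5] (2 distinct), len 3
add 7: window [5, 7] (2 distinct), len 2
add 5: window [5, 7, 5] (2 distinct), len 3
add 9: window [5, 9] (2 distinct), len 2
add 9: window [5, 9, 9] (2 distinct), len 3
add 9: window [5, 9, 9, 9] (2 distinct), len 4
add 5: window [5, 9, 9, 9, 5] (2 distinct), len 5
add 9: window [5, 9, 9, 9, 5, 9] (2 distinct), len 6
add 5: window [5, 9, 9, 9, 5, 9, 5] (2 distinct), len 7
add 9: window [5, 9, 9, 9, 5, 9, 5, 9] (2 distinct), len 8
add 5: window [5, 9, 9, 9, 5, 9, 5, 9, 5] (2 distinct), len 9
add 5: window [5, 9, 9, 9, 5, 9, 5, 9, 5, 5] (2 distinct), len 10
add 5: window [5, 9, 9, 9, 5, 9, 5, 9, 5, 5, 5] (2 distinct), len 11
Longest length with ≤2 distinct: 11.

11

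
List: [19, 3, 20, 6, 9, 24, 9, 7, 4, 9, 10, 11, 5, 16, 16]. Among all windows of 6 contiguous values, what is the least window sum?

46

19 3 20 6 9 24 → sum 81
3 20 6 9 24 9 → sum 71
20 6 9 24 9 7 → sum 75
6 9 24 9 7 4 → sum 59
9 24 9 7 4 9 → sum 62
24 9 7 4 9 10 → sum 63
9 7 4 9 10 11 → sum 50
7 4 9 10 11 5 → sum 46
4 9 10 11 5 16 → sum 55
9 10 11 5 16 16 → sum 67
Least of these is 46.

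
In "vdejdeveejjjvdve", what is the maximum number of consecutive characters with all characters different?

[v] len 1
[v, d] len 2
[v, d, e] len 3
[v, d, e, j] len 4
[e, j, d] len 3
[j, d, e] len 3
[j, d, e, v] len 4
[v, e] len 2
[e] len 1
[e, j] len 2
[j] len 1
[j] len 1
[j, v] len 2
[j, v, d] len 3
[d, v] len 2
[d, v, e] len 3
Longest all-distinct length: 4.

4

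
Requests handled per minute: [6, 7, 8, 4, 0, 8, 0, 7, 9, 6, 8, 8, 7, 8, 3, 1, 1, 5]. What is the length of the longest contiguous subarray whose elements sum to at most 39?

→ 6: sum 6, len 1
→ 7: sum 13, len 2
→ 8: sum 21, len 3
→ 4: sum 25, len 4
→ 0: sum 25, len 5
→ 8: sum 33, len 6
→ 0: sum 33, len 7
→ 7 (dropped 6): sum 34, len 7
→ 9 (dropped 7): sum 36, len 7
→ 6 (dropped 8): sum 34, len 7
→ 8 (dropped 4): sum 38, len 7
→ 8 (dropped 0, 8): sum 38, len 6
→ 7 (dropped 0, 7): sum 38, len 5
→ 8 (dropped 9): sum 37, len 5
→ 3 (dropped 6): sum 34, len 5
→ 1: sum 35, len 6
→ 1: sum 36, len 7
→ 5 (dropped 8): sum 33, len 7
Longest length seen: 7.

7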